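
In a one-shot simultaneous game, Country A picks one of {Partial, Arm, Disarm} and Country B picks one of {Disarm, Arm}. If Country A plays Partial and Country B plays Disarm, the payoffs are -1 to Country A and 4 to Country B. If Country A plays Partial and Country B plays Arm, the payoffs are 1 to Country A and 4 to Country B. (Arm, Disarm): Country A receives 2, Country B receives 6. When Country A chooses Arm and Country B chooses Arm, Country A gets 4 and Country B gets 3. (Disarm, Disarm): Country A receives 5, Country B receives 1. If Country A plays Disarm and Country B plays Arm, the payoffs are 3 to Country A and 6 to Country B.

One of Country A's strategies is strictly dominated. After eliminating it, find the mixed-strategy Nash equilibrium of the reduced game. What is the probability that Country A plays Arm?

p = 5/8

Country A's strategy Partial is strictly dominated by Arm: 2 > -1 and 4 > 1. Eliminate Partial.
Country B's indifference between Disarm and Arm determines Country A's mixing probability p:
  Country B's expected payoff from Disarm: p·6 + (1−p)·1 = 5p + 1
  Country B's expected payoff from Arm: p·3 + (1−p)·6 = -3p + 6
  5p + 1 = -3p + 6  ⇒  8p = 5  ⇒  p = 5/8.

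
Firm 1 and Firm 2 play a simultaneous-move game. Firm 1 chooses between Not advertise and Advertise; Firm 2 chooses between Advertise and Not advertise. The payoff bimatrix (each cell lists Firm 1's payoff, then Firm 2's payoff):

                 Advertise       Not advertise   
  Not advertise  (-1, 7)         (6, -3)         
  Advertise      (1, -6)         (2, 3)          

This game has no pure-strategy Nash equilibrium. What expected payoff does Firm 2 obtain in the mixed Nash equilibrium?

3/19

Set Firm 2's expected payoff from Advertise equal to that from Not advertise:
  Firm 2's expected payoff from Advertise: p·7 + (1−p)·(-6) = 13p - 6
  Firm 2's expected payoff from Not advertise: p·(-3) + (1−p)·3 = -6p + 3
  13p - 6 = -6p + 3  ⇒  19p = 9  ⇒  p = 9/19.
At equilibrium Firm 2 is indifferent across columns, so Firm 2's payoff equals the payoff from Advertise: (9/19)·7 + (10/19)·(-6) = 3/19.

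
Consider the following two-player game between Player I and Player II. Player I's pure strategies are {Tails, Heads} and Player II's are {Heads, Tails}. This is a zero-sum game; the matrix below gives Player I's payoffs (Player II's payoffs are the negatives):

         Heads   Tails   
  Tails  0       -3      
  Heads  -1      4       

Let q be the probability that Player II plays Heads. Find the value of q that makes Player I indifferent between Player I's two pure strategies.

q = 7/8

Set Player I's expected payoff from Tails equal to that from Heads:
  Player I's payoff to Tails: q·0 + (1−q)·(-3) = 3q - 3
  Player I's payoff to Heads: q·(-1) + (1−q)·4 = -5q + 4
  3q - 3 = -5q + 4  ⇒  8q = 7  ⇒  q = 7/8.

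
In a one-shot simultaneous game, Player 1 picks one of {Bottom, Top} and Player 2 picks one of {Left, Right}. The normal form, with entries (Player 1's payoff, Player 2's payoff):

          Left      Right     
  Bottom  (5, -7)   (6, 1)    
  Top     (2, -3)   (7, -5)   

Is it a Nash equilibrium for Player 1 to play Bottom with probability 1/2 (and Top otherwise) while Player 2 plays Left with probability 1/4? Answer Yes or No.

Given Player 1's mix p = 1/2, Player 2's payoff from Left is -5 but from Right is -2. Player 2 strictly prefers Right, so Player 2 would not mix.
So the proposed profile is not a Nash equilibrium.

No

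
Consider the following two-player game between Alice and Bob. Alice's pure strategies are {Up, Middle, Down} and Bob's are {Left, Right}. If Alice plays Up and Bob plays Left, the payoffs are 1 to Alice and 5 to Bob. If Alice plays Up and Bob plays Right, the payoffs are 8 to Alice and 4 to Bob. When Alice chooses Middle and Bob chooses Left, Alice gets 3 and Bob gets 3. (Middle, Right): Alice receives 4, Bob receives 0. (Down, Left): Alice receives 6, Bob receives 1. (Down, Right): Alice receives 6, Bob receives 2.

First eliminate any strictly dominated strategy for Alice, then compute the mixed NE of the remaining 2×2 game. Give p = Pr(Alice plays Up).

Alice's strategy Middle is strictly dominated by Down: 6 > 3 and 6 > 4. Eliminate Middle.
Alice's mix must leave Bob indifferent between Left and Right.
  Bob's payoff from Left: p·5 + (1−p)·1 = 4p + 1
  Bob's payoff from Right: p·4 + (1−p)·2 = 2p + 2
  4p + 1 = 2p + 2  ⇒  2p = 1  ⇒  p = 1/2.

p = 1/2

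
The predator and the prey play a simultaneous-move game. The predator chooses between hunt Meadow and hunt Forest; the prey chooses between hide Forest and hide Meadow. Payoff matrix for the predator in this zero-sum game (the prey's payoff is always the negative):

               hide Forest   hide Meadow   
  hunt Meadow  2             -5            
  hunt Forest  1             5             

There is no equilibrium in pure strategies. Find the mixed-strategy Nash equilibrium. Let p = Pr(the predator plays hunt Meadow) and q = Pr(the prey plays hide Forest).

For the prey to be willing to mix, the prey must be indifferent between hide Forest and hide Meadow, which pins down the predator's mix.
  the prey's expected payoff from hide Forest: p·(-2) + (1−p)·(-1) = -p - 1
  the prey's expected payoff from hide Meadow: p·5 + (1−p)·(-5) = 10p - 5
  -p - 1 = 10p - 5  ⇒  -11p = -4  ⇒  p = 4/11.
The predator's indifference between hunt Meadow and hunt Forest determines the prey's mixing probability q:
  the predator's payoff from hunt Meadow: q·2 + (1−q)·(-5) = 7q - 5
  the predator's payoff from hunt Forest: q·1 + (1−q)·5 = -4q + 5
  7q - 5 = -4q + 5  ⇒  11q = 10  ⇒  q = 10/11.

p = 4/11, q = 10/11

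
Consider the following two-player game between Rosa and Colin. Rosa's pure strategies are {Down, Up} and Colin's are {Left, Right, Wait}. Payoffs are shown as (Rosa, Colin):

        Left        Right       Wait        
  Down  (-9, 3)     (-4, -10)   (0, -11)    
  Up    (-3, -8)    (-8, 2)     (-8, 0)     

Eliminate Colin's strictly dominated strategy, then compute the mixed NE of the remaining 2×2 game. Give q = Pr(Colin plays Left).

q = 2/5

Colin's strategy Wait is strictly dominated by Right: -10 > -11 and 2 > 0. Eliminate Wait.
Rosa's indifference between Down and Up determines Colin's mixing probability q:
  Rosa's expected payoff from Down: q·(-9) + (1−q)·(-4) = -5q - 4
  Rosa's expected payoff from Up: q·(-3) + (1−q)·(-8) = 5q - 8
  -5q - 4 = 5q - 8  ⇒  -10q = -4  ⇒  q = 2/5.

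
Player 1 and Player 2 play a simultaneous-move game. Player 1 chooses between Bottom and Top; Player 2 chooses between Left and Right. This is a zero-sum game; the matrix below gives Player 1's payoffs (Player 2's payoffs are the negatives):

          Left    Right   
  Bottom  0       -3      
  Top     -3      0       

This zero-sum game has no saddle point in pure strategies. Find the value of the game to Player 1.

v = -3/2

For Player 1 to be willing to mix, Player 1 must be indifferent between Bottom and Top, which pins down Player 2's mix.
  Player 1's expected payoff from Bottom: q·0 + (1−q)·(-3) = 3q - 3
  Player 1's expected payoff from Top: q·(-3) + (1−q)·0 = -3q
  3q - 3 = -3q  ⇒  6q = 3  ⇒  q = 1/2.
The value is Player 1's expected payoff against this mix (using Bottom): (1/2)·0 + (1/2)·(-3) = -3/2.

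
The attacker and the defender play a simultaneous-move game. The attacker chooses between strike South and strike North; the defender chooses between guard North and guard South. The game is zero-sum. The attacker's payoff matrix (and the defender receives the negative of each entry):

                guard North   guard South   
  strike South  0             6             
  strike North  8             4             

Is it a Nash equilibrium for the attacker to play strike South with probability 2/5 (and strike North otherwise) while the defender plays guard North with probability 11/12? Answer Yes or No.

No

Given the defender's mix q = 11/12, the attacker's payoff from strike South is 1/2 but from strike North is 23/3. The attacker strictly prefers strike North, so the attacker would not mix.
So the proposed profile is not a Nash equilibrium.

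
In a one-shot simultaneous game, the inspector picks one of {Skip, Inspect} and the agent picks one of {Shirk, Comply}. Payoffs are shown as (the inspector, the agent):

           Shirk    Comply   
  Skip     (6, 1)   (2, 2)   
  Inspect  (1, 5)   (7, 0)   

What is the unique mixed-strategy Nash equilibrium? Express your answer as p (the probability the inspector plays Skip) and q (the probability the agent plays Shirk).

For the agent to be willing to mix, the agent must be indifferent between Shirk and Comply, which pins down the inspector's mix.
  the agent's payoff to Shirk: p·1 + (1−p)·5 = -4p + 5
  the agent's payoff to Comply: p·2 + (1−p)·0 = 2p
  -4p + 5 = 2p  ⇒  -6p = -5  ⇒  p = 5/6.
The inspector's indifference between Skip and Inspect determines the agent's mixing probability q:
  the inspector's payoff from Skip: q·6 + (1−q)·2 = 4q + 2
  the inspector's payoff from Inspect: q·1 + (1−q)·7 = -6q + 7
  4q + 2 = -6q + 7  ⇒  10q = 5  ⇒  q = 1/2.

p = 5/6, q = 1/2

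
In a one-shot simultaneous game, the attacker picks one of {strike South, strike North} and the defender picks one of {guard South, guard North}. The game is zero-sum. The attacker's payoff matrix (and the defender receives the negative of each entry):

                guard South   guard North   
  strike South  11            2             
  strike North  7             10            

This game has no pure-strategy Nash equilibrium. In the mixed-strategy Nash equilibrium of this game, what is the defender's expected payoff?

Set the defender's expected payoff from guard South equal to that from guard North:
  the defender's payoff to guard South: p·(-11) + (1−p)·(-7) = -4p - 7
  the defender's payoff to guard North: p·(-2) + (1−p)·(-10) = 8p - 10
  -4p - 7 = 8p - 10  ⇒  -12p = -3  ⇒  p = 1/4.
At equilibrium the defender is indifferent across columns, so the defender's payoff equals the payoff from guard South: (1/4)·(-11) + (3/4)·(-7) = -8.

-8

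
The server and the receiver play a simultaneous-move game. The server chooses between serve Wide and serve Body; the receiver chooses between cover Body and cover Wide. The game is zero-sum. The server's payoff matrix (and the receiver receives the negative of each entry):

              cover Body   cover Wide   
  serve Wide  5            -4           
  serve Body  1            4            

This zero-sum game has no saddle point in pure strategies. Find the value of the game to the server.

The server's indifference between serve Wide and serve Body determines the receiver's mixing probability q:
  the server's payoff from serve Wide: q·5 + (1−q)·(-4) = 9q - 4
  the server's payoff from serve Body: q·1 + (1−q)·4 = -3q + 4
  9q - 4 = -3q + 4  ⇒  12q = 8  ⇒  q = 2/3.
The value is the server's expected payoff against this mix (using serve Wide): (2/3)·5 + (1/3)·(-4) = 2.

v = 2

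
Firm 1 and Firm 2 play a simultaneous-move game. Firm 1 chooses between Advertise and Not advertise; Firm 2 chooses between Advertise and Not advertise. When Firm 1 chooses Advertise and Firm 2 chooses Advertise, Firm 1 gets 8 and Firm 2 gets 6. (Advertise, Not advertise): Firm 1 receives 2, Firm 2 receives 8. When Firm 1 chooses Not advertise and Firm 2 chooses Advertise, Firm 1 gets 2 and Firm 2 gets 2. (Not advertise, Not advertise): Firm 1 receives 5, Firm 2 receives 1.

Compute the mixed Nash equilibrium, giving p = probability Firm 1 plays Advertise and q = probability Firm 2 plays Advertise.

p = 1/3, q = 1/3

Firm 2's indifference between Advertise and Not advertise determines Firm 1's mixing probability p:
  Firm 2's payoff to Advertise: p·6 + (1−p)·2 = 4p + 2
  Firm 2's payoff to Not advertise: p·8 + (1−p)·1 = 7p + 1
  4p + 2 = 7p + 1  ⇒  -3p = -1  ⇒  p = 1/3.
For Firm 1 to be willing to mix, Firm 1 must be indifferent between Advertise and Not advertise, which pins down Firm 2's mix.
  Firm 1's expected payoff from Advertise: q·8 + (1−q)·2 = 6q + 2
  Firm 1's expected payoff from Not advertise: q·2 + (1−q)·5 = -3q + 5
  6q + 2 = -3q + 5  ⇒  9q = 3  ⇒  q = 1/3.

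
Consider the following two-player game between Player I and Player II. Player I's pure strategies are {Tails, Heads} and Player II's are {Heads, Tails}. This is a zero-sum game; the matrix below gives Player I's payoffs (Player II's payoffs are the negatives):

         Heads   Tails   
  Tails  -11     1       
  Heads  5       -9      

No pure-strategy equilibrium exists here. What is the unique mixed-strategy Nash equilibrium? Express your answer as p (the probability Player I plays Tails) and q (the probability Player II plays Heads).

Player II's indifference between Heads and Tails determines Player I's mixing probability p:
  Player II's payoff from Heads: p·11 + (1−p)·(-5) = 16p - 5
  Player II's payoff from Tails: p·(-1) + (1−p)·9 = -10p + 9
  16p - 5 = -10p + 9  ⇒  26p = 14  ⇒  p = 7/13.
Player II's mix must leave Player I indifferent between Tails and Heads.
  Player I's payoff from Tails: q·(-11) + (1−q)·1 = -12q + 1
  Player I's payoff from Heads: q·5 + (1−q)·(-9) = 14q - 9
  -12q + 1 = 14q - 9  ⇒  -26q = -10  ⇒  q = 5/13.

p = 7/13, q = 5/13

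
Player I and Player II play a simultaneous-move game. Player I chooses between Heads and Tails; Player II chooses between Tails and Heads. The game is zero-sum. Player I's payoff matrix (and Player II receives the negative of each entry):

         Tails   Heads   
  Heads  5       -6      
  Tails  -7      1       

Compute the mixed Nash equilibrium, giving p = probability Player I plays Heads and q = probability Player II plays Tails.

In a mixed equilibrium Player II is indifferent between Tails and Heads; this condition fixes p.
  Player II's payoff to Tails: p·(-5) + (1−p)·7 = -12p + 7
  Player II's payoff to Heads: p·6 + (1−p)·(-1) = 7p - 1
  -12p + 7 = 7p - 1  ⇒  -19p = -8  ⇒  p = 8/19.
Player I's indifference between Heads and Tails determines Player II's mixing probability q:
  Player I's expected payoff from Heads: q·5 + (1−q)·(-6) = 11q - 6
  Player I's expected payoff from Tails: q·(-7) + (1−q)·1 = -8q + 1
  11q - 6 = -8q + 1  ⇒  19q = 7  ⇒  q = 7/19.

p = 8/19, q = 7/19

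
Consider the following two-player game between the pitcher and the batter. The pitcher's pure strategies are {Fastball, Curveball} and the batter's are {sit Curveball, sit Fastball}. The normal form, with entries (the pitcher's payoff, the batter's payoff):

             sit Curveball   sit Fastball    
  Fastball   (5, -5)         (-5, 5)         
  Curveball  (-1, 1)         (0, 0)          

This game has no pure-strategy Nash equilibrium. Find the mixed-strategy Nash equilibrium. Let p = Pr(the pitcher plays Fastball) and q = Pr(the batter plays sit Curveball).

p = 1/11, q = 5/11

Set the batter's expected payoff from sit Curveball equal to that from sit Fastball:
  the batter's payoff from sit Curveball: p·(-5) + (1−p)·1 = -6p + 1
  the batter's payoff from sit Fastball: p·5 + (1−p)·0 = 5p
  -6p + 1 = 5p  ⇒  -11p = -1  ⇒  p = 1/11.
The pitcher's indifference between Fastball and Curveball determines the batter's mixing probability q:
  the pitcher's payoff to Fastball: q·5 + (1−q)·(-5) = 10q - 5
  the pitcher's payoff to Curveball: q·(-1) + (1−q)·0 = -q
  10q - 5 = -q  ⇒  11q = 5  ⇒  q = 5/11.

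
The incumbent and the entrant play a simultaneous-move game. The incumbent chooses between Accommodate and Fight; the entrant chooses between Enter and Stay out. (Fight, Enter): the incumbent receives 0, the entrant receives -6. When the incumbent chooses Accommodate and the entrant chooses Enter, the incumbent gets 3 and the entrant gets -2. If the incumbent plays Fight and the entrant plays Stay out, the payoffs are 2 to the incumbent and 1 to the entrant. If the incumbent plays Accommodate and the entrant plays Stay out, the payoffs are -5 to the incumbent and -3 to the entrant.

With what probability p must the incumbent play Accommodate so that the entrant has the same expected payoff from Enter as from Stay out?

In a mixed equilibrium the entrant is indifferent between Enter and Stay out; this condition fixes p.
  the entrant's expected payoff from Enter: p·(-2) + (1−p)·(-6) = 4p - 6
  the entrant's expected payoff from Stay out: p·(-3) + (1−p)·1 = -4p + 1
  4p - 6 = -4p + 1  ⇒  8p = 7  ⇒  p = 7/8.

p = 7/8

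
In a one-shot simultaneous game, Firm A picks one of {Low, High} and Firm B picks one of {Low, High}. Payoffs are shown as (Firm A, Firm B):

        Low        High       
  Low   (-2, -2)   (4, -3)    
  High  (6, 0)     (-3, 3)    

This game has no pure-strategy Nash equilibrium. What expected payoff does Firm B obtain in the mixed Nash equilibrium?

Firm A's mix must leave Firm B indifferent between Low and High.
  Firm B's payoff from Low: p·(-2) + (1−p)·0 = -2p
  Firm B's payoff from High: p·(-3) + (1−p)·3 = -6p + 3
  -2p = -6p + 3  ⇒  4p = 3  ⇒  p = 3/4.
At equilibrium Firm B is indifferent across columns, so Firm B's payoff equals the payoff from Low: (3/4)·(-2) + (1/4)·0 = -3/2.

-3/2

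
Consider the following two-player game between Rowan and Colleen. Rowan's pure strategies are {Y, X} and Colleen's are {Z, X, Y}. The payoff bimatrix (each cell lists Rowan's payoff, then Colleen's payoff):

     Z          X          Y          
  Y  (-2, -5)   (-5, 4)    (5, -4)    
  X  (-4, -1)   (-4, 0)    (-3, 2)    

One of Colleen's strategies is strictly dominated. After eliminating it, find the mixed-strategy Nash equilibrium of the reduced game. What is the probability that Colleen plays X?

q = 8/9

Colleen's strategy Z is strictly dominated by Y: -4 > -5 and 2 > -1. Eliminate Z.
For Rowan to be willing to mix, Rowan must be indifferent between Y and X, which pins down Colleen's mix.
  Rowan's expected payoff from Y: q·(-5) + (1−q)·5 = -10q + 5
  Rowan's expected payoff from X: q·(-4) + (1−q)·(-3) = -q - 3
  -10q + 5 = -q - 3  ⇒  -9q = -8  ⇒  q = 8/9.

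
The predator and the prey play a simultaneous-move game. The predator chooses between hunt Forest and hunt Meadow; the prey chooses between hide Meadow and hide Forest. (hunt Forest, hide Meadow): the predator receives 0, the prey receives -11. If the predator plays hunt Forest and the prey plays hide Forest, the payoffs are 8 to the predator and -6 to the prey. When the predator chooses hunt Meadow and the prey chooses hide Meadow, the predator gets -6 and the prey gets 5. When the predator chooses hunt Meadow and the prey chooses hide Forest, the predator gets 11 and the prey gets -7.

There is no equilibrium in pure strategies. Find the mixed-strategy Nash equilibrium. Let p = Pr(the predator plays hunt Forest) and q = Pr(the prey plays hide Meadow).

p = 12/17, q = 1/3

The prey's indifference between hide Meadow and hide Forest determines the predator's mixing probability p:
  the prey's expected payoff from hide Meadow: p·(-11) + (1−p)·5 = -16p + 5
  the prey's expected payoff from hide Forest: p·(-6) + (1−p)·(-7) = p - 7
  -16p + 5 = p - 7  ⇒  -17p = -12  ⇒  p = 12/17.
In a mixed equilibrium the predator is indifferent between hunt Forest and hunt Meadow; this condition fixes q.
  the predator's expected payoff from hunt Forest: q·0 + (1−q)·8 = -8q + 8
  the predator's expected payoff from hunt Meadow: q·(-6) + (1−q)·11 = -17q + 11
  -8q + 8 = -17q + 11  ⇒  9q = 3  ⇒  q = 1/3.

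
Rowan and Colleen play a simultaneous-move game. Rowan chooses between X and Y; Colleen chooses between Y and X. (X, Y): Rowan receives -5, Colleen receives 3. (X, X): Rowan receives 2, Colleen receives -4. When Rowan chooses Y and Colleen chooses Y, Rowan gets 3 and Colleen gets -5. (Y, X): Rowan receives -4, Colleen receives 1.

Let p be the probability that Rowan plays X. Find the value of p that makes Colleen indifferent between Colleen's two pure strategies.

In a mixed equilibrium Colleen is indifferent between Y and X; this condition fixes p.
  Colleen's payoff to Y: p·3 + (1−p)·(-5) = 8p - 5
  Colleen's payoff to X: p·(-4) + (1−p)·1 = -5p + 1
  8p - 5 = -5p + 1  ⇒  13p = 6  ⇒  p = 6/13.

p = 6/13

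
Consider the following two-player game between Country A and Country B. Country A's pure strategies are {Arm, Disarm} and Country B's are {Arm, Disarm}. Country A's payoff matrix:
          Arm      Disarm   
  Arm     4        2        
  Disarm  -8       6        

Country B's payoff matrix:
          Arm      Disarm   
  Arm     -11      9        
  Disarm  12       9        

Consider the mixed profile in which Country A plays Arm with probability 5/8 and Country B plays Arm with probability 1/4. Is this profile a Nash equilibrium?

No

Given Country A's mix p = 5/8, Country B's payoff from Arm is -19/8 but from Disarm is 9. Country B strictly prefers Disarm, so Country B would not mix.
So the proposed profile is not a Nash equilibrium.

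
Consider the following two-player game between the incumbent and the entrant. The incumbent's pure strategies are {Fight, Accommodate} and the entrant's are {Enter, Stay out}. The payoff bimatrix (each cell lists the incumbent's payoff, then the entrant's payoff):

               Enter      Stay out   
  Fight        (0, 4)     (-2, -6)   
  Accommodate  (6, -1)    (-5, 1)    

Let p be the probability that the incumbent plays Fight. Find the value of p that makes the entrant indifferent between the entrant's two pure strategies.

The incumbent's mix must leave the entrant indifferent between Enter and Stay out.
  the entrant's payoff to Enter: p·4 + (1−p)·(-1) = 5p - 1
  the entrant's payoff to Stay out: p·(-6) + (1−p)·1 = -7p + 1
  5p - 1 = -7p + 1  ⇒  12p = 2  ⇒  p = 1/6.

p = 1/6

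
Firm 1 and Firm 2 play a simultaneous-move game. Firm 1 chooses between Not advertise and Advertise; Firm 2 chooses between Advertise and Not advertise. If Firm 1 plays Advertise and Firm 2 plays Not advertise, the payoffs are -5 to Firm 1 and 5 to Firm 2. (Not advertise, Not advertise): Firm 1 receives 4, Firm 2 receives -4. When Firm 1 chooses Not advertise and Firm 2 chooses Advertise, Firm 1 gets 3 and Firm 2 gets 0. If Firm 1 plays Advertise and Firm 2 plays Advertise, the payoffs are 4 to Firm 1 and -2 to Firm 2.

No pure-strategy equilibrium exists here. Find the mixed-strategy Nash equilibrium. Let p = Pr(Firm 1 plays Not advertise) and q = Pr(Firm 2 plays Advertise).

p = 7/11, q = 9/10

For Firm 2 to be willing to mix, Firm 2 must be indifferent between Advertise and Not advertise, which pins down Firm 1's mix.
  Firm 2's payoff from Advertise: p·0 + (1−p)·(-2) = 2p - 2
  Firm 2's payoff from Not advertise: p·(-4) + (1−p)·5 = -9p + 5
  2p - 2 = -9p + 5  ⇒  11p = 7  ⇒  p = 7/11.
For Firm 1 to be willing to mix, Firm 1 must be indifferent between Not advertise and Advertise, which pins down Firm 2's mix.
  Firm 1's expected payoff from Not advertise: q·3 + (1−q)·4 = -q + 4
  Firm 1's expected payoff from Advertise: q·4 + (1−q)·(-5) = 9q - 5
  -q + 4 = 9q - 5  ⇒  -10q = -9  ⇒  q = 9/10.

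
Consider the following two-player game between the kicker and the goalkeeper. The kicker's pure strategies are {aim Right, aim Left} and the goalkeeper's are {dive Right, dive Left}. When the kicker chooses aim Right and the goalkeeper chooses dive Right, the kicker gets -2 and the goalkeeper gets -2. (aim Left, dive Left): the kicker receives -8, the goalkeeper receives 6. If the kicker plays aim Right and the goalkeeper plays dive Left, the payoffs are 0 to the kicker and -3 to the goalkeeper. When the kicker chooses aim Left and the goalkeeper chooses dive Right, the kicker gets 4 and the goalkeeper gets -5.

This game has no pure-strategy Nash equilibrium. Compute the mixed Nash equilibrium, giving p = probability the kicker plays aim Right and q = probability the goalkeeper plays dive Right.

The goalkeeper's indifference between dive Right and dive Left determines the kicker's mixing probability p:
  the goalkeeper's expected payoff from dive Right: p·(-2) + (1−p)·(-5) = 3p - 5
  the goalkeeper's expected payoff from dive Left: p·(-3) + (1−p)·6 = -9p + 6
  3p - 5 = -9p + 6  ⇒  12p = 11  ⇒  p = 11/12.
Set the kicker's expected payoff from aim Right equal to that from aim Left:
  the kicker's expected payoff from aim Right: q·(-2) + (1−q)·0 = -2q
  the kicker's expected payoff from aim Left: q·4 + (1−q)·(-8) = 12q - 8
  -2q = 12q - 8  ⇒  -14q = -8  ⇒  q = 4/7.

p = 11/12, q = 4/7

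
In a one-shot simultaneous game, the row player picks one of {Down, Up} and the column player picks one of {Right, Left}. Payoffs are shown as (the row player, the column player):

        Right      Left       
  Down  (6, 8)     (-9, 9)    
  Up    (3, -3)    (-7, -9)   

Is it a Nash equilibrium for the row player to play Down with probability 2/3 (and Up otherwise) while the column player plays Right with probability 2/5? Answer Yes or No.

Given the row player's mix p = 2/3, the column player's payoff from Right is 13/3 but from Left is 3. The column player strictly prefers Right, so the column player would not mix.
So the proposed profile is not a Nash equilibrium.

No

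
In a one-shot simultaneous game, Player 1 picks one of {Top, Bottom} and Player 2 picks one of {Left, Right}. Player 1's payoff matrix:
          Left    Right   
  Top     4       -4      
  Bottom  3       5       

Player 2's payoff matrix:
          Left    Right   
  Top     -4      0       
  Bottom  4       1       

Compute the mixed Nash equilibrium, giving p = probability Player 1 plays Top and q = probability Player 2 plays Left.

p = 3/7, q = 9/10

In a mixed equilibrium Player 2 is indifferent between Left and Right; this condition fixes p.
  Player 2's expected payoff from Left: p·(-4) + (1−p)·4 = -8p + 4
  Player 2's expected payoff from Right: p·0 + (1−p)·1 = -p + 1
  -8p + 4 = -p + 1  ⇒  -7p = -3  ⇒  p = 3/7.
Player 2's mix must leave Player 1 indifferent between Top and Bottom.
  Player 1's payoff from Top: q·4 + (1−q)·(-4) = 8q - 4
  Player 1's payoff from Bottom: q·3 + (1−q)·5 = -2q + 5
  8q - 4 = -2q + 5  ⇒  10q = 9  ⇒  q = 9/10.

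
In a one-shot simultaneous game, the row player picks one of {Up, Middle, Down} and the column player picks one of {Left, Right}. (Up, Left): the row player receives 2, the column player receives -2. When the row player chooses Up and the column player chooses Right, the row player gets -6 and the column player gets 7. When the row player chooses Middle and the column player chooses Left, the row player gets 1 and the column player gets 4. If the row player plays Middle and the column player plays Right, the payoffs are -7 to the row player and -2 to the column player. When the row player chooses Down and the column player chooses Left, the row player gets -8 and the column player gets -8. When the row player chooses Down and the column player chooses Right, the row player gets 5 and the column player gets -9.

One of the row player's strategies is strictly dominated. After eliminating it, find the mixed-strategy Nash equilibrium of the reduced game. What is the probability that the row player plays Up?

The row player's strategy Middle is strictly dominated by Up: 2 > 1 and -6 > -7. Eliminate Middle.
The row player's mix must leave the column player indifferent between Left and Right.
  the column player's payoff from Left: p·(-2) + (1−p)·(-8) = 6p - 8
  the column player's payoff from Right: p·7 + (1−p)·(-9) = 16p - 9
  6p - 8 = 16p - 9  ⇒  -10p = -1  ⇒  p = 1/10.

p = 1/10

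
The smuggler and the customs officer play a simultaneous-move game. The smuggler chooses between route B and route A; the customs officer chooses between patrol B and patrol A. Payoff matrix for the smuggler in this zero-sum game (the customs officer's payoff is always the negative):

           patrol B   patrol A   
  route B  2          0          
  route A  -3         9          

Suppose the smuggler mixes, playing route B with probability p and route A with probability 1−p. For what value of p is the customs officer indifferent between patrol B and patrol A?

The smuggler's mix must leave the customs officer indifferent between patrol B and patrol A.
  the customs officer's payoff to patrol B: p·(-2) + (1−p)·3 = -5p + 3
  the customs officer's payoff to patrol A: p·0 + (1−p)·(-9) = 9p - 9
  -5p + 3 = 9p - 9  ⇒  -14p = -12  ⇒  p = 6/7.

p = 6/7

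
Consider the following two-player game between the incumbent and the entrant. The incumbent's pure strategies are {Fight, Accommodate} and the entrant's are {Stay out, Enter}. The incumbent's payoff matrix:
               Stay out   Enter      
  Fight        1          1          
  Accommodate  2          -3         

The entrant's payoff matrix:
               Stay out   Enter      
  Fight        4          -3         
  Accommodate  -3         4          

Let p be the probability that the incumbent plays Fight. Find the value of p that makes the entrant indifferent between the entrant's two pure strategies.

p = 1/2

The incumbent's mix must leave the entrant indifferent between Stay out and Enter.
  the entrant's expected payoff from Stay out: p·4 + (1−p)·(-3) = 7p - 3
  the entrant's expected payoff from Enter: p·(-3) + (1−p)·4 = -7p + 4
  7p - 3 = -7p + 4  ⇒  14p = 7  ⇒  p = 1/2.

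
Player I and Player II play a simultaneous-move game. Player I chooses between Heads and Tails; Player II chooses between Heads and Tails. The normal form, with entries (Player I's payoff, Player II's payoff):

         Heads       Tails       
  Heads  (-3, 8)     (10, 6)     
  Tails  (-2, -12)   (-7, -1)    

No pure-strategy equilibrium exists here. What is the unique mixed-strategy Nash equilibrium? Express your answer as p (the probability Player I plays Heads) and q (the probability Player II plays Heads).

p = 11/13, q = 17/18

Player I's mix must leave Player II indifferent between Heads and Tails.
  Player II's expected payoff from Heads: p·8 + (1−p)·(-12) = 20p - 12
  Player II's expected payoff from Tails: p·6 + (1−p)·(-1) = 7p - 1
  20p - 12 = 7p - 1  ⇒  13p = 11  ⇒  p = 11/13.
Player II's mix must leave Player I indifferent between Heads and Tails.
  Player I's payoff to Heads: q·(-3) + (1−q)·10 = -13q + 10
  Player I's payoff to Tails: q·(-2) + (1−q)·(-7) = 5q - 7
  -13q + 10 = 5q - 7  ⇒  -18q = -17  ⇒  q = 17/18.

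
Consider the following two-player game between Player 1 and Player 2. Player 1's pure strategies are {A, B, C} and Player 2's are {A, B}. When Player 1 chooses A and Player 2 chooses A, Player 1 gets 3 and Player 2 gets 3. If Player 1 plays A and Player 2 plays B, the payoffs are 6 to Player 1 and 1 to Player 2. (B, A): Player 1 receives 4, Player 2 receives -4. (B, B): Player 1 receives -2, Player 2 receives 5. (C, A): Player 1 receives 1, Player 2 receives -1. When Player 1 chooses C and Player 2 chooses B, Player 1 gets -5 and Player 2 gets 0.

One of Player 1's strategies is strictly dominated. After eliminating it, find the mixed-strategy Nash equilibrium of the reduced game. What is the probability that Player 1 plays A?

Player 1's strategy C is strictly dominated by B: 4 > 1 and -2 > -5. Eliminate C.
Player 2's indifference between A and B determines Player 1's mixing probability p:
  Player 2's payoff to A: p·3 + (1−p)·(-4) = 7p - 4
  Player 2's payoff to B: p·1 + (1−p)·5 = -4p + 5
  7p - 4 = -4p + 5  ⇒  11p = 9  ⇒  p = 9/11.

p = 9/11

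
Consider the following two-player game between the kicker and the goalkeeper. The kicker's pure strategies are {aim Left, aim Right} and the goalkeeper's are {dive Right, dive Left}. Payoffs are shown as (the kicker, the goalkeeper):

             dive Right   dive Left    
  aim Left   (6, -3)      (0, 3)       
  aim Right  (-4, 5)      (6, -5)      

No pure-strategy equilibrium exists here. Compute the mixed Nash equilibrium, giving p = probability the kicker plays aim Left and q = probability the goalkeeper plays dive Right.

p = 5/8, q = 3/8

In a mixed equilibrium the goalkeeper is indifferent between dive Right and dive Left; this condition fixes p.
  the goalkeeper's expected payoff from dive Right: p·(-3) + (1−p)·5 = -8p + 5
  the goalkeeper's expected payoff from dive Left: p·3 + (1−p)·(-5) = 8p - 5
  -8p + 5 = 8p - 5  ⇒  -16p = -10  ⇒  p = 5/8.
Set the kicker's expected payoff from aim Left equal to that from aim Right:
  the kicker's payoff from aim Left: q·6 + (1−q)·0 = 6q
  the kicker's payoff from aim Right: q·(-4) + (1−q)·6 = -10q + 6
  6q = -10q + 6  ⇒  16q = 6  ⇒  q = 3/8.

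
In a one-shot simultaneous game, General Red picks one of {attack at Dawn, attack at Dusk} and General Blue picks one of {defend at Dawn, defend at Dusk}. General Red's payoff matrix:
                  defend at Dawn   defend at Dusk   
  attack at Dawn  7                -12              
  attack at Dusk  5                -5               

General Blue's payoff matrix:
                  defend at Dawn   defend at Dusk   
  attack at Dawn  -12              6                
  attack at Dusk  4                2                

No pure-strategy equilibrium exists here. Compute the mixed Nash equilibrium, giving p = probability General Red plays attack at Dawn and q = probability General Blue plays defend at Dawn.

p = 1/10, q = 7/9

General Blue's indifference between defend at Dawn and defend at Dusk determines General Red's mixing probability p:
  General Blue's expected payoff from defend at Dawn: p·(-12) + (1−p)·4 = -16p + 4
  General Blue's expected payoff from defend at Dusk: p·6 + (1−p)·2 = 4p + 2
  -16p + 4 = 4p + 2  ⇒  -20p = -2  ⇒  p = 1/10.
In a mixed equilibrium General Red is indifferent between attack at Dawn and attack at Dusk; this condition fixes q.
  General Red's payoff to attack at Dawn: q·7 + (1−q)·(-12) = 19q - 12
  General Red's payoff to attack at Dusk: q·5 + (1−q)·(-5) = 10q - 5
  19q - 12 = 10q - 5  ⇒  9q = 7  ⇒  q = 7/9.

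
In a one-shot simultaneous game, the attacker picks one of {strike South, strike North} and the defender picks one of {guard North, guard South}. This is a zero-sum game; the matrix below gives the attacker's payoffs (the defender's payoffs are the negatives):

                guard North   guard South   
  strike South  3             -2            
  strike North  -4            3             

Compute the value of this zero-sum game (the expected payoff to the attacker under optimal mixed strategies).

v = 1/12

In a mixed equilibrium the attacker is indifferent between strike South and strike North; this condition fixes q.
  the attacker's expected payoff from strike South: q·3 + (1−q)·(-2) = 5q - 2
  the attacker's expected payoff from strike North: q·(-4) + (1−q)·3 = -7q + 3
  5q - 2 = -7q + 3  ⇒  12q = 5  ⇒  q = 5/12.
The value is the attacker's expected payoff against this mix (using strike South): (5/12)·3 + (7/12)·(-2) = 1/12.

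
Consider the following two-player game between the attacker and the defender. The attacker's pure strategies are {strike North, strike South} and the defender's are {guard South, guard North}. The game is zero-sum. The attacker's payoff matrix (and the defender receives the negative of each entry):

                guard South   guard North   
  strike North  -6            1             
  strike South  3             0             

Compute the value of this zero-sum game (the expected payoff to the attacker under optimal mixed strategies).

v = 3/10

In a mixed equilibrium the attacker is indifferent between strike North and strike South; this condition fixes q.
  the attacker's payoff to strike North: q·(-6) + (1−q)·1 = -7q + 1
  the attacker's payoff to strike South: q·3 + (1−q)·0 = 3q
  -7q + 1 = 3q  ⇒  -10q = -1  ⇒  q = 1/10.
The value is the attacker's expected payoff against this mix (using strike North): (1/10)·(-6) + (9/10)·1 = 3/10.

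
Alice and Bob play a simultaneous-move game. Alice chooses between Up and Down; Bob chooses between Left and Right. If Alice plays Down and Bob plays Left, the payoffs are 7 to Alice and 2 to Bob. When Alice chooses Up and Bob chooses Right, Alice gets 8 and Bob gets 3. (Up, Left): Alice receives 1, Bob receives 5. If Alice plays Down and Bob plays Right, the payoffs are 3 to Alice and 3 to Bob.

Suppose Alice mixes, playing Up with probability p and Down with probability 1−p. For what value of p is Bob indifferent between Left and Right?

p = 1/3

Alice's mix must leave Bob indifferent between Left and Right.
  Bob's payoff to Left: p·5 + (1−p)·2 = 3p + 2
  Bob's payoff to Right: p·3 + (1−p)·3 = 3
  3p + 2 = 3  ⇒  3p = 1  ⇒  p = 1/3.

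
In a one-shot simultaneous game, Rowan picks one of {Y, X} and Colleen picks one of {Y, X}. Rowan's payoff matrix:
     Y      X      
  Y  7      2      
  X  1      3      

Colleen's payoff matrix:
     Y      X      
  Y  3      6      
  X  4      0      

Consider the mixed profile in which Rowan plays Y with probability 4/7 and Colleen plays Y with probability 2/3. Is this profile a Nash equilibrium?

Given Colleen's mix q = 2/3, Rowan's payoff from Y is 16/3 but from X is 5/3. Rowan strictly prefers Y, so Rowan would not mix.
So the proposed profile is not a Nash equilibrium.

No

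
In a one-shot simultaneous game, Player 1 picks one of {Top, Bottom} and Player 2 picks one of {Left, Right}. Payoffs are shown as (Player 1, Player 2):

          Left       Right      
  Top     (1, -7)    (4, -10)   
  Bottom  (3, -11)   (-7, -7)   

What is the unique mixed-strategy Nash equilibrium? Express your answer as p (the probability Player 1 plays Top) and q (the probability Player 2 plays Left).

p = 4/7, q = 11/13

Set Player 2's expected payoff from Left equal to that from Right:
  Player 2's payoff to Left: p·(-7) + (1−p)·(-11) = 4p - 11
  Player 2's payoff to Right: p·(-10) + (1−p)·(-7) = -3p - 7
  4p - 11 = -3p - 7  ⇒  7p = 4  ⇒  p = 4/7.
For Player 1 to be willing to mix, Player 1 must be indifferent between Top and Bottom, which pins down Player 2's mix.
  Player 1's expected payoff from Top: q·1 + (1−q)·4 = -3q + 4
  Player 1's expected payoff from Bottom: q·3 + (1−q)·(-7) = 10q - 7
  -3q + 4 = 10q - 7  ⇒  -13q = -11  ⇒  q = 11/13.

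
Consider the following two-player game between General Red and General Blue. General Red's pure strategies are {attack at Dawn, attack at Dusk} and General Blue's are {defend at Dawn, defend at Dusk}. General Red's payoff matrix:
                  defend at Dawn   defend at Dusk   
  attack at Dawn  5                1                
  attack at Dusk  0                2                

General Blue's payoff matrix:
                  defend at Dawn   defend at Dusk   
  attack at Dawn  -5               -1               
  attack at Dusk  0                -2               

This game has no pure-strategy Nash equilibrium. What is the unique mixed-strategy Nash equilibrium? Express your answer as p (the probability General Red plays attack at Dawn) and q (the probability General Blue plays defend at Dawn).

p = 1/3, q = 1/6

For General Blue to be willing to mix, General Blue must be indifferent between defend at Dawn and defend at Dusk, which pins down General Red's mix.
  General Blue's expected payoff from defend at Dawn: p·(-5) + (1−p)·0 = -5p
  General Blue's expected payoff from defend at Dusk: p·(-1) + (1−p)·(-2) = p - 2
  -5p = p - 2  ⇒  -6p = -2  ⇒  p = 1/3.
General Red's indifference between attack at Dawn and attack at Dusk determines General Blue's mixing probability q:
  General Red's payoff from attack at Dawn: q·5 + (1−q)·1 = 4q + 1
  General Red's payoff from attack at Dusk: q·0 + (1−q)·2 = -2q + 2
  4q + 1 = -2q + 2  ⇒  6q = 1  ⇒  q = 1/6.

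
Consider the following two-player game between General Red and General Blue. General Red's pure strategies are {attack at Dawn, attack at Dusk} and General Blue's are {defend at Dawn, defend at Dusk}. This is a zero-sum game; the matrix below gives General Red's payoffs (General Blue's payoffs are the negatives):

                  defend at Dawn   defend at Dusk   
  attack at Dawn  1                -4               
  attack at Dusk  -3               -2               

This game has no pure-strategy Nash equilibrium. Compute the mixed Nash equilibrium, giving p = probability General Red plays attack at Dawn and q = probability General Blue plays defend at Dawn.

p = 1/6, q = 1/3

General Red's mix must leave General Blue indifferent between defend at Dawn and defend at Dusk.
  General Blue's payoff from defend at Dawn: p·(-1) + (1−p)·3 = -4p + 3
  General Blue's payoff from defend at Dusk: p·4 + (1−p)·2 = 2p + 2
  -4p + 3 = 2p + 2  ⇒  -6p = -1  ⇒  p = 1/6.
General Red's indifference between attack at Dawn and attack at Dusk determines General Blue's mixing probability q:
  General Red's expected payoff from attack at Dawn: q·1 + (1−q)·(-4) = 5q - 4
  General Red's expected payoff from attack at Dusk: q·(-3) + (1−q)·(-2) = -q - 2
  5q - 4 = -q - 2  ⇒  6q = 2  ⇒  q = 1/3.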